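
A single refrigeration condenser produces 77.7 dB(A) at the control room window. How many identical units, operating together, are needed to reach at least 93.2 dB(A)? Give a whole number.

36

The shortfall is 93.2 − 77.7 = 15.5 dB, and N units add 10·log₁₀ N, so need 10·log₁₀ N ≥ 15.5.
N ≥ 10^(15.5/10) = 35.481, so N = 36.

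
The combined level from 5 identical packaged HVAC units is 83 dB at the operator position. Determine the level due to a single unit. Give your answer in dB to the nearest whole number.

Dividing the total intensity by 5 lowers the level by 10·log₁₀ 5 = 6.990 dB: L₁ = 83 − 6.990.

76 dB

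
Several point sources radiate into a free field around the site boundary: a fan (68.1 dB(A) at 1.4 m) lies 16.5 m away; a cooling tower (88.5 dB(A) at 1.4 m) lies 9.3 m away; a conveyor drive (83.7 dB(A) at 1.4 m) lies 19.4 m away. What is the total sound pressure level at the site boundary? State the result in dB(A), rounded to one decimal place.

72.4 dB(A)

Propagate each source to the receiver with L = L_ref − 20·log₁₀(r/r_ref), then add intensities.
fan: 68.1 − 20·log₁₀(16.5/1.4) = 68.1 − 21.43 = 46.67 dB(A).
cooling tower: 88.5 − 20·log₁₀(9.3/1.4) = 88.5 − 16.45 = 72.05 dB(A).
conveyor drive: 83.7 − 20·log₁₀(19.4/1.4) = 83.7 − 22.83 = 60.87 dB(A).
Σ 10^(L/10) = 1.731e+07 → L_total = 10·log₁₀(1.731e+07) = 72.38 dB(A).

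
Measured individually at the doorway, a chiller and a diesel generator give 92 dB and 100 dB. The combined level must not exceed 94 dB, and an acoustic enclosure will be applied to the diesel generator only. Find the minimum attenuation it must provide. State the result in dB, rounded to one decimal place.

10.3 dB

Fixed contribution from the other source: Σ 10^(L/10) = 10^(92/10) = 1.585e+09 (92.00 dB).
The limit corresponds to 10^(94/10) = 2.512e+09; subtracting the fixed part leaves 9.270e+08 for the diesel generator, i.e. 89.67 dB.
Required insertion loss = 100 − 89.67 = 10.33 dB.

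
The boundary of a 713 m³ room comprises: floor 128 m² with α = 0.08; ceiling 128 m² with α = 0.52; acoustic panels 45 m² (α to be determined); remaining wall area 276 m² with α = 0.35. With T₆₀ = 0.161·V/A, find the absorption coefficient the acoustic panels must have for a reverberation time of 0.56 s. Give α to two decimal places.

0.70

From T₆₀ = 0.161·V/A, the target T₆₀ = 0.56 s needs A = 0.161·713/0.56 = 204.99 m².
Absorption from the other surfaces = 128·0.08 + 128·0.52 + 276·0.35 = 173.40 m², so the acoustic panels must supply 31.59 m² over 45 m².
α = 31.59/45 = 0.702.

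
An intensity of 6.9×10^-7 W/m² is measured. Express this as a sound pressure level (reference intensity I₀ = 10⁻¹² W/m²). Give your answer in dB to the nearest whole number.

Dividing by I₀ shifts the exponent by 12: I/I₀ = 6.9×10^5.
L = 10·(0.8388 + 5) = 58.39 dB.

58 dB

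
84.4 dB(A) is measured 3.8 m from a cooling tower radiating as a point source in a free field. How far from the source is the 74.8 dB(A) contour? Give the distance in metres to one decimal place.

The 9.6 dB drop corresponds to a distance ratio of 10^(9.6/20) for a point source.
r₂ = 3.8·10^((84.4−74.8)/20) = 3.8·10^(9.6/20) = 11.48 m.

11.5 m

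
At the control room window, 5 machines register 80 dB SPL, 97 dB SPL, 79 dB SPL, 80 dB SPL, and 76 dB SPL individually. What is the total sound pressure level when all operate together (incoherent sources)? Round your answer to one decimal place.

For uncorrelated sources the intensities add, so convert each level to linear form, sum, and take 10·log₁₀ of the total.
Σ 10^(L/10) = 10^(80/10) + 10^(97/10) + 10^(79/10) + 10^(80/10) + 10^(76/10) = 5.331e+09.
L_total = 10·log₁₀(5.331e+09) = 97.27 dB SPL.

97.3 dB SPL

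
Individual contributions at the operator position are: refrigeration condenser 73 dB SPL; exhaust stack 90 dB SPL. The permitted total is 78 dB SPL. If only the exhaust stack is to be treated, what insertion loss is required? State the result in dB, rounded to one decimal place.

13.7 dB

Everything except the exhaust stack sums to 10^(73/10) = 1.995e+07 in linear terms, 73.00 dB SPL.
The limit corresponds to 10^(78/10) = 6.310e+07; subtracting the fixed part leaves 4.314e+07 for the exhaust stack, i.e. 76.35 dB SPL.
Required insertion loss = 90 − 76.35 = 13.65 dB.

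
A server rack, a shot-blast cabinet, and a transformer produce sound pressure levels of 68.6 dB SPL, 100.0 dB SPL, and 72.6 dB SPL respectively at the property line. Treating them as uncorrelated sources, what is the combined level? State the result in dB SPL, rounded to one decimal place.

For uncorrelated sources the intensities add, so convert each level to linear form, sum, and take 10·log₁₀ of the total.
Σ 10^(L/10) = 10^(68.6/10) + 10^(100.0/10) + 10^(72.6/10) = 1.003e+10.
L_total = 10·log₁₀(1.003e+10) = 100.01 dB SPL.

100.0 dB SPL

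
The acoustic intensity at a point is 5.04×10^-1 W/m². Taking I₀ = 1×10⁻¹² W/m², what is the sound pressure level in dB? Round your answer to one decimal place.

117.0 dB

Dividing by I₀ shifts the exponent by 12: I/I₀ = 5.04×10^11.
L = 10·(0.7024 + 11) = 117.02 dB.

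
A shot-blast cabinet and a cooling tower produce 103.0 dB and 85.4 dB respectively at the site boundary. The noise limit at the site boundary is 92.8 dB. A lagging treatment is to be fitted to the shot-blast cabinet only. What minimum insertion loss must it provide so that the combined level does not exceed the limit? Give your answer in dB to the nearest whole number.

The untreated sources together contribute 10^(85.4/10) = 3.467e+08, i.e. 85.40 dB.
The limit corresponds to 10^(92.8/10) = 1.905e+09; subtracting the fixed part leaves 1.559e+09 for the shot-blast cabinet, i.e. 91.93 dB.
So the shot-blast cabinet must be reduced from 103.0 to 91.93 dB: IL = 11.07 dB.

11 dB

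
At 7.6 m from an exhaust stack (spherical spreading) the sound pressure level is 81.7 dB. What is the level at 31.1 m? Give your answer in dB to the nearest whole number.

Point-source attenuation: ΔL = 20·log₁₀(r₂/r₁) = 20·log₁₀(31.1/7.6) = 12.239 dB.
L₂ = 81.7 − 20·log₁₀(31.1/7.6) = 81.7 − 12.239 = 69.46 dB.

69 dB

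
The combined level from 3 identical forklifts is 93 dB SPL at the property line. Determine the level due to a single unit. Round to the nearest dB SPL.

88 dB SPL

Dividing the total intensity by 3 lowers the level by 10·log₁₀ 3 = 4.771 dB: L₁ = 93 − 4.771.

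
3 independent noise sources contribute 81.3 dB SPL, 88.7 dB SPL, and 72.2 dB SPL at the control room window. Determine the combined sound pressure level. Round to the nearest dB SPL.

90 dB SPL

Incoherent sources combine by intensity addition: L_total = 10·log₁₀(Σ 10^(L_i/10)).
Σ 10^(L/10) = 10^(81.3/10) + 10^(88.7/10) + 10^(72.2/10) = 8.928e+08.
L_total = 10·log₁₀(8.928e+08) = 89.51 dB SPL.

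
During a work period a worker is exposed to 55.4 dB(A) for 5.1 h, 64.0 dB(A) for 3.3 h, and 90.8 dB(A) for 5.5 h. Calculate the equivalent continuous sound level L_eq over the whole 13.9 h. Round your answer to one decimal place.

Weight each interval's intensity by its duration and average over T = 13.9 h:
Σ tᵢ·10^(Lᵢ/10) = 5.1·10^(55.4/10) + 3.3·10^(64.0/10) + 5.5·10^(90.8/10) = 6.623e+09.
L_eq = 10·log₁₀(6.623e+09/13.9) = 86.78 dB(A).

86.8 dB(A)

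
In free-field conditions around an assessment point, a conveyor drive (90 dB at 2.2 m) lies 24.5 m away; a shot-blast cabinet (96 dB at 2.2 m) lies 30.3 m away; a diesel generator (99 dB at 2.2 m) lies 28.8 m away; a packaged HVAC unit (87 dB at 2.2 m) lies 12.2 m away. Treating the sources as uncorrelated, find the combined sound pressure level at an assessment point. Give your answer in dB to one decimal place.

First find each source's level at the receiver (point-source: −20·log₁₀(r/r_ref)), then combine on an intensity basis.
conveyor drive: 90 − 20·log₁₀(24.5/2.2) = 90 − 20.93 = 69.07 dB.
shot-blast cabinet: 96 − 20·log₁₀(30.3/2.2) = 96 − 22.78 = 73.22 dB.
diesel generator: 99 − 20·log₁₀(28.8/2.2) = 99 − 22.34 = 76.66 dB.
packaged HVAC unit: 87 − 20·log₁₀(12.2/2.2) = 87 − 14.88 = 72.12 dB.
Σ 10^(L/10) = 9.170e+07 → L_total = 10·log₁₀(9.170e+07) = 79.62 dB.

79.6 dB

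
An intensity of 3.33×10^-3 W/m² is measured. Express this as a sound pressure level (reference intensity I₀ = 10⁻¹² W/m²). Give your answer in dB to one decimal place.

95.2 dB

L = 10·log₁₀(I/I₀) = 10·log₁₀(3.33×10^-3/10⁻¹²) = 10·log₁₀(3.33×10^9).
L = 10·(0.5224 + 9) = 95.22 dB.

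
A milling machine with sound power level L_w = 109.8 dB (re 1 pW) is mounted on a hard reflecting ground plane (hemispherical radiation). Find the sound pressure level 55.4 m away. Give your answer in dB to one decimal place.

66.9 dB

The power spreads over a hemisphere of area 2π·r², so L_p = L_w − 10·log₁₀(2π·r²).
2π·r² = 1.928e+04 m², 10·log₁₀ of that is 42.852 dB.
L_p = 109.8 − 42.852 = 66.95 dB.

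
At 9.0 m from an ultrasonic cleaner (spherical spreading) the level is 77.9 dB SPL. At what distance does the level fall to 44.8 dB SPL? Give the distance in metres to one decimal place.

Point-source spreading drops the level by 20·log₁₀(r₂/r₁); inverting, r₂/r₁ = 10^(ΔL/20).
r₂ = 9.0·10^((77.9−44.8)/20) = 9.0·10^(33.1/20) = 406.67 m.

406.7 m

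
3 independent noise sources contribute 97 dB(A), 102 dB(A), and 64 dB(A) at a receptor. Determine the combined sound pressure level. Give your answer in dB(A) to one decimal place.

For uncorrelated sources the intensities add, so convert each level to linear form, sum, and take 10·log₁₀ of the total.
Σ 10^(L/10) = 10^(97/10) + 10^(102/10) + 10^(64/10) = 2.086e+10.
L_total = 10·log₁₀(2.086e+10) = 103.19 dB(A).

103.2 dB(A)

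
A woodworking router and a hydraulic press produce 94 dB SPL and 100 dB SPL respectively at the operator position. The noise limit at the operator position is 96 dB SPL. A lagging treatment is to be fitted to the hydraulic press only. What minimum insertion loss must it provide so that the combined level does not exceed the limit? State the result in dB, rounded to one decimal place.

Everything except the hydraulic press sums to 10^(94/10) = 2.512e+09 in linear terms, 94.00 dB SPL.
The limit corresponds to 10^(96/10) = 3.981e+09; subtracting the fixed part leaves 1.469e+09 for the hydraulic press, i.e. 91.67 dB SPL.
So the hydraulic press must be reduced from 100 to 91.67 dB SPL: IL = 8.33 dB.

8.3 dB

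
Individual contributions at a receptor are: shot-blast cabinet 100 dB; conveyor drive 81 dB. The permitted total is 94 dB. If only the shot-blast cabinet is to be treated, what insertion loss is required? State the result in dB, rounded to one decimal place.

6.2 dB

Fixed contribution from the other source: Σ 10^(L/10) = 10^(81/10) = 1.259e+08 (81.00 dB).
To meet 94 dB overall, the treated shot-blast cabinet may contribute at most 10^(94/10) − 1.259e+08 = 2.386e+09, i.e. 93.78 dB.
So the shot-blast cabinet must be reduced from 100 to 93.78 dB: IL = 6.22 dB.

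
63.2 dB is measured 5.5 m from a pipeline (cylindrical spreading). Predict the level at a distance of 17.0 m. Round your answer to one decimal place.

58.3 dB

Line-source attenuation: ΔL = 10·log₁₀(r₂/r₁) = 10·log₁₀(17.0/5.5) = 4.901 dB.
L₂ = 63.2 − 10·log₁₀(17.0/5.5) = 63.2 − 4.901 = 58.30 dB.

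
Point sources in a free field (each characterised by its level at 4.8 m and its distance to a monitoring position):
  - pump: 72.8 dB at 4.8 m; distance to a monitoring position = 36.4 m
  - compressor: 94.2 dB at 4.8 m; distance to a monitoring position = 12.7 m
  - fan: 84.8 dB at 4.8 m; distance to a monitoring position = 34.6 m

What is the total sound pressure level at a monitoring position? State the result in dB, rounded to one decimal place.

85.8 dB

First find each source's level at the receiver (point-source: −20·log₁₀(r/r_ref)), then combine on an intensity basis.
pump: 72.8 − 20·log₁₀(36.4/4.8) = 72.8 − 17.60 = 55.20 dB.
compressor: 94.2 − 20·log₁₀(12.7/4.8) = 94.2 − 8.45 = 85.75 dB.
fan: 84.8 − 20·log₁₀(34.6/4.8) = 84.8 − 17.16 = 67.64 dB.
Σ 10^(L/10) = 3.819e+08 → L_total = 10·log₁₀(3.819e+08) = 85.82 dB.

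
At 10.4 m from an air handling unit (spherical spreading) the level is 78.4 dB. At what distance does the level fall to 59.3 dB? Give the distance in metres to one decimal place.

93.8 m

Point-source spreading drops the level by 20·log₁₀(r₂/r₁); inverting, r₂/r₁ = 10^(ΔL/20).
r₂ = 10.4·10^((78.4−59.3)/20) = 10.4·10^(19.1/20) = 93.76 m.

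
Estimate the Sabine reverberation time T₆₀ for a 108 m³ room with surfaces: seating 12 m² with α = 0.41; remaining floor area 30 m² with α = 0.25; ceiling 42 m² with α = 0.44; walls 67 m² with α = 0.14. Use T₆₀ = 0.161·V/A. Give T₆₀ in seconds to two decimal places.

0.43 s

Summing Sᵢαᵢ: 12·0.41 + 30·0.25 + 42·0.44 + 67·0.14 = 40.28 m².
T₆₀ = 0.161·V/A = 0.161·108/40.28 = 0.432 s.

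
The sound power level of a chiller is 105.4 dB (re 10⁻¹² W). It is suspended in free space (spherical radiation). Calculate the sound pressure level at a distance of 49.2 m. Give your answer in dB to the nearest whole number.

L_p = L_w − 10·log₁₀(4π·r²) with r = 49.2 m.
4π·r² = 3.042e+04 m², 10·log₁₀ of that is 44.831 dB.
L_p = 105.4 − 44.831 = 60.57 dB.

61 dB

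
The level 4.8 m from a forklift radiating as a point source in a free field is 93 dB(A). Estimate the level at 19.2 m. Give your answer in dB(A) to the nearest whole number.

For a point source, L₂ = L₁ − 20·log₁₀(r₂/r₁).
L₂ = 93 − 20·log₁₀(19.2/4.8) = 93 − 12.041 = 80.96 dB(A).

81 dB(A)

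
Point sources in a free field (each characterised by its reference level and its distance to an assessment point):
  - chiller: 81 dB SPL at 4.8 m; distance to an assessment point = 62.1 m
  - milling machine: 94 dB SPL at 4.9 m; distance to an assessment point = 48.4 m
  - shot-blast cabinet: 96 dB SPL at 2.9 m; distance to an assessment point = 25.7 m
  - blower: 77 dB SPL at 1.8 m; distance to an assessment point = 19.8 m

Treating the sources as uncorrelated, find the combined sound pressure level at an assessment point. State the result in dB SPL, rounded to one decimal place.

78.9 dB SPL

Apply inverse-square spreading to bring every level to the receiver, then sum 10^(L/10).
chiller: 81 − 20·log₁₀(62.1/4.8) = 81 − 22.24 = 58.76 dB SPL.
milling machine: 94 − 20·log₁₀(48.4/4.9) = 94 − 19.89 = 74.11 dB SPL.
shot-blast cabinet: 96 − 20·log₁₀(25.7/2.9) = 96 − 18.95 = 77.05 dB SPL.
blower: 77 − 20·log₁₀(19.8/1.8) = 77 − 20.83 = 56.17 dB SPL.
Σ 10^(L/10) = 7.760e+07 → L_total = 10·log₁₀(7.760e+07) = 78.90 dB SPL.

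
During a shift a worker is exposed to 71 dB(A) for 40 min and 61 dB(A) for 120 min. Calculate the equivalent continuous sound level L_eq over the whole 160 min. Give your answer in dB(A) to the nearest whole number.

The energy average is taken in the linear domain: L_eq = 10·log₁₀[(Σ tᵢ·10^(Lᵢ/10))/T], T = 160 min.
Σ tᵢ·10^(Lᵢ/10) = 40·10^(71/10) + 120·10^(61/10) = 6.546e+08.
L_eq = 10·log₁₀(6.546e+08/160) = 66.12 dB(A).

66 dB(A)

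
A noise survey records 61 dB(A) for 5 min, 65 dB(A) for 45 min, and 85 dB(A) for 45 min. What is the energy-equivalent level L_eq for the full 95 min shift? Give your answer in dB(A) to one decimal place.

81.8 dB(A)

Weight each interval's intensity by its duration and average over T = 95 min:
Σ tᵢ·10^(Lᵢ/10) = 5·10^(61/10) + 45·10^(65/10) + 45·10^(85/10) = 1.438e+10.
L_eq = 10·log₁₀(1.438e+10/95) = 81.80 dB(A).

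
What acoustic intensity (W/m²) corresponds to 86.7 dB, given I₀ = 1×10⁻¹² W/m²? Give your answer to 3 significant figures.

I = I₀·10^(L/10) = 10⁻¹² × 10^(86.7/10) = 10^(-3.330).

0.000468 W/m²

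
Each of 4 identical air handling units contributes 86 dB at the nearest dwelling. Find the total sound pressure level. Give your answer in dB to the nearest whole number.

92 dB

N identical incoherent sources raise the level by 10·log₁₀ N.
L_total = 86 + 10·log₁₀(4) = 86 + 6.021 = 92.02 dB.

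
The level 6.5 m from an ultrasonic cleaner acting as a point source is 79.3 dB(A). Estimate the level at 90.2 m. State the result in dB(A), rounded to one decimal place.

Point-source attenuation: ΔL = 20·log₁₀(r₂/r₁) = 20·log₁₀(90.2/6.5) = 22.846 dB.
L₂ = 79.3 − 20·log₁₀(90.2/6.5) = 79.3 − 22.846 = 56.45 dB(A).

56.5 dB(A)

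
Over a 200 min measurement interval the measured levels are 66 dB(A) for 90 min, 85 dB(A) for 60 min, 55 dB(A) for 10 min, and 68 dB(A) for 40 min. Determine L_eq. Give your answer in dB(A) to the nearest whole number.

80 dB(A)

L_eq = 10·log₁₀[(1/T)·Σ tᵢ·10^(Lᵢ/10)] with T = 200 min.
Σ tᵢ·10^(Lᵢ/10) = 90·10^(66/10) + 60·10^(85/10) + 10·10^(55/10) + 40·10^(68/10) = 1.959e+10.
L_eq = 10·log₁₀(1.959e+10/200) = 79.91 dB(A).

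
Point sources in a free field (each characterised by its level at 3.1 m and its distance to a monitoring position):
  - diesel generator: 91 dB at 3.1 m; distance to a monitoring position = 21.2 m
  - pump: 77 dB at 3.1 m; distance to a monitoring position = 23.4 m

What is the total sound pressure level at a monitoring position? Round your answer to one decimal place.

Propagate each source to the receiver with L = L_ref − 20·log₁₀(r/r_ref), then add intensities.
diesel generator: 91 − 20·log₁₀(21.2/3.1) = 91 − 16.70 = 74.30 dB.
pump: 77 − 20·log₁₀(23.4/3.1) = 77 − 17.56 = 59.44 dB.
Σ 10^(L/10) = 2.780e+07 → L_total = 10·log₁₀(2.780e+07) = 74.44 dB.

74.4 dB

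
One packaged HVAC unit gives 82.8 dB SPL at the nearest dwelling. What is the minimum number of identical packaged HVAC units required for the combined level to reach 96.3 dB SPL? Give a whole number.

Need L₁ + 10·log₁₀ N ≥ 96.3, i.e. log₁₀ N ≥ 1.35.
N ≥ 10^(13.5/10) = 22.387, so N = 23.

23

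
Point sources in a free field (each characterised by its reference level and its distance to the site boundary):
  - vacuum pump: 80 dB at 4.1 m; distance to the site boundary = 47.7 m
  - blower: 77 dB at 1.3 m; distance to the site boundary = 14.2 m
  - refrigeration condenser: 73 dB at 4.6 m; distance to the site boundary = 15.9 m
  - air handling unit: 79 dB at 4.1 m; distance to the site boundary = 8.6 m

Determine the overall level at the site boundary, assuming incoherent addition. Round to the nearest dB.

73 dB

Apply inverse-square spreading to bring every level to the receiver, then sum 10^(L/10).
vacuum pump: 80 − 20·log₁₀(47.7/4.1) = 80 − 21.31 = 58.69 dB.
blower: 77 − 20·log₁₀(14.2/1.3) = 77 − 20.77 = 56.23 dB.
refrigeration condenser: 73 − 20·log₁₀(15.9/4.6) = 73 − 10.77 = 62.23 dB.
air handling unit: 79 − 20·log₁₀(8.6/4.1) = 79 − 6.43 = 72.57 dB.
Σ 10^(L/10) = 2.088e+07 → L_total = 10·log₁₀(2.088e+07) = 73.20 dB.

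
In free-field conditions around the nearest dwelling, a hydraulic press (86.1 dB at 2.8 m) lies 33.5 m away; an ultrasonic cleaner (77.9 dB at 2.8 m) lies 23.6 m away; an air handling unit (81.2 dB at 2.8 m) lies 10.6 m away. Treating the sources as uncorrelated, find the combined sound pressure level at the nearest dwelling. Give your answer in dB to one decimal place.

71.1 dB

Apply inverse-square spreading to bring every level to the receiver, then sum 10^(L/10).
hydraulic press: 86.1 − 20·log₁₀(33.5/2.8) = 86.1 − 21.56 = 64.54 dB.
ultrasonic cleaner: 77.9 − 20·log₁₀(23.6/2.8) = 77.9 − 18.52 = 59.38 dB.
air handling unit: 81.2 − 20·log₁₀(10.6/2.8) = 81.2 − 11.56 = 69.64 dB.
Σ 10^(L/10) = 1.291e+07 → L_total = 10·log₁₀(1.291e+07) = 71.11 dB.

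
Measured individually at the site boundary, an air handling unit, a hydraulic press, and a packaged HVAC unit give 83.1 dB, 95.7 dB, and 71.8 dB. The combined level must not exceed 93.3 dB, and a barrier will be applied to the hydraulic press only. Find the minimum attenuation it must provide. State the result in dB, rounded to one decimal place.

Fixed contribution from the other sources: Σ 10^(L/10) = 10^(83.1/10) + 10^(71.8/10) = 2.193e+08 (83.41 dB).
The limit corresponds to 10^(93.3/10) = 2.138e+09; subtracting the fixed part leaves 1.919e+09 for the hydraulic press, i.e. 92.83 dB.
Required insertion loss = 95.7 − 92.83 = 2.87 dB.

2.9 dB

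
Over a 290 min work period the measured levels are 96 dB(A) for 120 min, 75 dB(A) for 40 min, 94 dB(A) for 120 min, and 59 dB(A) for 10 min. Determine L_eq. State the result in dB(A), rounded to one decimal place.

The energy average is taken in the linear domain: L_eq = 10·log₁₀[(Σ tᵢ·10^(Lᵢ/10))/T], T = 290 min.
Σ tᵢ·10^(Lᵢ/10) = 120·10^(96/10) + 40·10^(75/10) + 120·10^(94/10) + 10·10^(59/10) = 7.804e+11.
L_eq = 10·log₁₀(7.804e+11/290) = 94.30 dB(A).

94.3 dB(A)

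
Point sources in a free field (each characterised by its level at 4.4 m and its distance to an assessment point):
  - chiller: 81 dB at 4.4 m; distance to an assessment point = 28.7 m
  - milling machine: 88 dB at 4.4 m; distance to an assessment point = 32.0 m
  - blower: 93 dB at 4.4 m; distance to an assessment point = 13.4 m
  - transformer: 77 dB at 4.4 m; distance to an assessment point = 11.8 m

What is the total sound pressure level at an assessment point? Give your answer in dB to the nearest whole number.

84 dB

First find each source's level at the receiver (point-source: −20·log₁₀(r/r_ref)), then combine on an intensity basis.
chiller: 81 − 20·log₁₀(28.7/4.4) = 81 − 16.29 = 64.71 dB.
milling machine: 88 − 20·log₁₀(32.0/4.4) = 88 − 17.23 = 70.77 dB.
blower: 93 − 20·log₁₀(13.4/4.4) = 93 − 9.67 = 83.33 dB.
transformer: 77 − 20·log₁₀(11.8/4.4) = 77 − 8.57 = 68.43 dB.
Σ 10^(L/10) = 2.370e+08 → L_total = 10·log₁₀(2.370e+08) = 83.75 dB.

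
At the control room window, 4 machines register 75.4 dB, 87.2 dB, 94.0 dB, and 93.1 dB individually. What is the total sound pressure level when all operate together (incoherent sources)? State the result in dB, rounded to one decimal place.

97.1 dB

Incoherent sources combine by intensity addition: L_total = 10·log₁₀(Σ 10^(L_i/10)).
Σ 10^(L/10) = 10^(75.4/10) + 10^(87.2/10) + 10^(94.0/10) + 10^(93.1/10) = 5.113e+09.
L_total = 10·log₁₀(5.113e+09) = 97.09 dB.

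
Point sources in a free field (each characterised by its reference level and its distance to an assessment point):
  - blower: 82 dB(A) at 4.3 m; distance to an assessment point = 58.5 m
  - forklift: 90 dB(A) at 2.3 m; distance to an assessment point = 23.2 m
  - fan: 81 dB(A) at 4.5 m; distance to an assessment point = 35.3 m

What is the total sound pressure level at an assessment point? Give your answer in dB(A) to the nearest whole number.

Propagate each source to the receiver with L = L_ref − 20·log₁₀(r/r_ref), then add intensities.
blower: 82 − 20·log₁₀(58.5/4.3) = 82 − 22.67 = 59.33 dB(A).
forklift: 90 − 20·log₁₀(23.2/2.3) = 90 − 20.08 = 69.92 dB(A).
fan: 81 − 20·log₁₀(35.3/4.5) = 81 − 17.89 = 63.11 dB(A).
Σ 10^(L/10) = 1.273e+07 → L_total = 10·log₁₀(1.273e+07) = 71.05 dB(A).

71 dB(A)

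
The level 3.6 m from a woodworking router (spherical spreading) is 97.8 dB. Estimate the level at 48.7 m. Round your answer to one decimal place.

75.2 dB

For a point source, L₂ = L₁ − 20·log₁₀(r₂/r₁).
L₂ = 97.8 − 20·log₁₀(48.7/3.6) = 97.8 − 22.625 = 75.18 dB.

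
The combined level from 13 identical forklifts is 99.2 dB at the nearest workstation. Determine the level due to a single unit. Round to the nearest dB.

88 dB

13 equal contributions raise the level by 10·log₁₀ 13 = 11.139 dB, so each unit alone gives 99.2 − 11.139.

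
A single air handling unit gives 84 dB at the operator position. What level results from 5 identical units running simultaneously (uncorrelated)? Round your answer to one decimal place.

91.0 dB

L_total = L₁ + 10·log₁₀ N for N identical incoherent sources.
L_total = 84 + 10·log₁₀(5) = 84 + 6.990 = 90.99 dB.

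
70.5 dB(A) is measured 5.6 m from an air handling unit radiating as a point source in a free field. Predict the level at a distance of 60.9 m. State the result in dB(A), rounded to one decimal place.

For a point source, L₂ = L₁ − 20·log₁₀(r₂/r₁).
L₂ = 70.5 − 20·log₁₀(60.9/5.6) = 70.5 − 20.729 = 49.77 dB(A).

49.8 dB(A)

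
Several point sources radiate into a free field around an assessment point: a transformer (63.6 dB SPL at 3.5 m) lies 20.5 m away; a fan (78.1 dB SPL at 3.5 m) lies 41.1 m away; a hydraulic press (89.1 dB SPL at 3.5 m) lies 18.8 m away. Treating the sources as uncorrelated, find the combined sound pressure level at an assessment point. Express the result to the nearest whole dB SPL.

Propagate each source to the receiver with L = L_ref − 20·log₁₀(r/r_ref), then add intensities.
transformer: 63.6 − 20·log₁₀(20.5/3.5) = 63.6 − 15.35 = 48.25 dB SPL.
fan: 78.1 − 20·log₁₀(41.1/3.5) = 78.1 − 21.40 = 56.70 dB SPL.
hydraulic press: 89.1 − 20·log₁₀(18.8/3.5) = 89.1 − 14.60 = 74.50 dB SPL.
Σ 10^(L/10) = 2.871e+07 → L_total = 10·log₁₀(2.871e+07) = 74.58 dB SPL.

75 dB SPL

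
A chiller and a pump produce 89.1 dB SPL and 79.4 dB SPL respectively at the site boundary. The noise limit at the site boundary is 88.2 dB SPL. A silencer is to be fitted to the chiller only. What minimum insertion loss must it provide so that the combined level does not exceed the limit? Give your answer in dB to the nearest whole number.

2 dB

The untreated sources together contribute 10^(79.4/10) = 8.710e+07, i.e. 79.40 dB SPL.
The limit corresponds to 10^(88.2/10) = 6.607e+08; subtracting the fixed part leaves 5.736e+08 for the chiller, i.e. 87.59 dB SPL.
So the chiller must be reduced from 89.1 to 87.59 dB SPL: IL = 1.51 dB.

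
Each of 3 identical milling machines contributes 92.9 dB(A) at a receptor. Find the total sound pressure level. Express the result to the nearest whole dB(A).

N identical incoherent sources raise the level by 10·log₁₀ N.
L_total = 92.9 + 10·log₁₀(3) = 92.9 + 4.771 = 97.67 dB(A).

98 dB(A)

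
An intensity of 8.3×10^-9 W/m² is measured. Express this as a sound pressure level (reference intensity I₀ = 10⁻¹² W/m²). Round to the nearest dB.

I/I₀ = 8.3×10^-9/10⁻¹² = 8.3×10^3, and L = 10·log₁₀(I/I₀).
L = 10·(0.9191 + 3) = 39.19 dB.

39 dB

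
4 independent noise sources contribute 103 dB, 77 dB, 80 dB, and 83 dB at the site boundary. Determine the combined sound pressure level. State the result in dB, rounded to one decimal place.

For uncorrelated sources the intensities add, so convert each level to linear form, sum, and take 10·log₁₀ of the total.
Σ 10^(L/10) = 10^(103/10) + 10^(77/10) + 10^(80/10) + 10^(83/10) = 2.030e+10.
L_total = 10·log₁₀(2.030e+10) = 103.08 dB.

103.1 dB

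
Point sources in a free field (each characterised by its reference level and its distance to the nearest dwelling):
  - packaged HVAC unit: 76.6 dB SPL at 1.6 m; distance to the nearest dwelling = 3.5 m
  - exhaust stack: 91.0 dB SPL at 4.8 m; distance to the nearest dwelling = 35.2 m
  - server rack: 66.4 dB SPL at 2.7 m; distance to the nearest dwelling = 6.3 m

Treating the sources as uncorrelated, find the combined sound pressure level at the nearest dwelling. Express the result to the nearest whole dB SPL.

Apply inverse-square spreading to bring every level to the receiver, then sum 10^(L/10).
packaged HVAC unit: 76.6 − 20·log₁₀(3.5/1.6) = 76.6 − 6.80 = 69.80 dB SPL.
exhaust stack: 91.0 − 20·log₁₀(35.2/4.8) = 91.0 − 17.31 = 73.69 dB SPL.
server rack: 66.4 − 20·log₁₀(6.3/2.7) = 66.4 − 7.36 = 59.04 dB SPL.
Σ 10^(L/10) = 3.376e+07 → L_total = 10·log₁₀(3.376e+07) = 75.28 dB SPL.

75 dB SPL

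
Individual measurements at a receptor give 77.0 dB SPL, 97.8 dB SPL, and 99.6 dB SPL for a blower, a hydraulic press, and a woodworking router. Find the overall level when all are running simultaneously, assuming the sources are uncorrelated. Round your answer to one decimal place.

Incoherent sources combine by intensity addition: L_total = 10·log₁₀(Σ 10^(L_i/10)).
Σ 10^(L/10) = 10^(77.0/10) + 10^(97.8/10) + 10^(99.6/10) = 1.520e+10.
L_total = 10·log₁₀(1.520e+10) = 101.82 dB SPL.

101.8 dB SPL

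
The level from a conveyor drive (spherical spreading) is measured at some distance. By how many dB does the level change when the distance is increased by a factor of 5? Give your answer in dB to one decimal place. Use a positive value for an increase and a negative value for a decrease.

-14.0 dB

A point source loses 6 dB per doubling of distance; generally ΔL = −20·log₁₀(r₂/r₁).
ΔL = −20·log₁₀(5) = -13.98 dB.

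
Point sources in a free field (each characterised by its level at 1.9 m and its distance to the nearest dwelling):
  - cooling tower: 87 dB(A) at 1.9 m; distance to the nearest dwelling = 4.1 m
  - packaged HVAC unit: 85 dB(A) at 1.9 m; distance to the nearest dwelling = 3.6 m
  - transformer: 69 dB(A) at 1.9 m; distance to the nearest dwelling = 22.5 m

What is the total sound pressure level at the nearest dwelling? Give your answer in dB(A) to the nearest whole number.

83 dB(A)

First find each source's level at the receiver (point-source: −20·log₁₀(r/r_ref)), then combine on an intensity basis.
cooling tower: 87 − 20·log₁₀(4.1/1.9) = 87 − 6.68 = 80.32 dB(A).
packaged HVAC unit: 85 − 20·log₁₀(3.6/1.9) = 85 − 5.55 = 79.45 dB(A).
transformer: 69 − 20·log₁₀(22.5/1.9) = 69 − 21.47 = 47.53 dB(A).
Σ 10^(L/10) = 1.958e+08 → L_total = 10·log₁₀(1.958e+08) = 82.92 dB(A).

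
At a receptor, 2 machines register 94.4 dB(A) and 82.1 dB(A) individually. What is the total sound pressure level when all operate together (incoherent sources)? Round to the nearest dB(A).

95 dB(A)

For uncorrelated sources the intensities add, so convert each level to linear form, sum, and take 10·log₁₀ of the total.
Σ 10^(L/10) = 10^(94.4/10) + 10^(82.1/10) = 2.916e+09.
L_total = 10·log₁₀(2.916e+09) = 94.65 dB(A).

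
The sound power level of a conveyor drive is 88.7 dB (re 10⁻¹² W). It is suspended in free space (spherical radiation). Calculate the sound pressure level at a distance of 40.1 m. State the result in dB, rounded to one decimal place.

L_p = L_w − 10·log₁₀(4π·r²) with r = 40.1 m.
4π·r² = 2.021e+04 m², 10·log₁₀ of that is 43.055 dB.
L_p = 88.7 − 43.055 = 45.65 dB.

45.6 dB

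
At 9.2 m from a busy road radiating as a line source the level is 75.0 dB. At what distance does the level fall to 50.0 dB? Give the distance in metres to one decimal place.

2909.3 m

For a line source L₁ − L₂ = 10·log₁₀(r₂/r₁), so r₂ = r₁·10^((L₁−L₂)/10).
r₂ = 9.2·10^((75.0−50.0)/10) = 9.2·10^(25.0/10) = 2909.30 m.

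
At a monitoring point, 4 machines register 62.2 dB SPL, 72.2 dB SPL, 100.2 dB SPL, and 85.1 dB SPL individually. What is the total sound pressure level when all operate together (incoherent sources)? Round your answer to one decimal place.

For uncorrelated sources the intensities add, so convert each level to linear form, sum, and take 10·log₁₀ of the total.
Σ 10^(L/10) = 10^(62.2/10) + 10^(72.2/10) + 10^(100.2/10) + 10^(85.1/10) = 1.081e+10.
L_total = 10·log₁₀(1.081e+10) = 100.34 dB SPL.

100.3 dB SPL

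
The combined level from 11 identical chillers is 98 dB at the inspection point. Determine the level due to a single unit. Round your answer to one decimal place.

For N identical incoherent sources L_total = L₁ + 10·log₁₀ N, so L₁ = 98 − 10·log₁₀(11) = 98 − 10.414.

87.6 dB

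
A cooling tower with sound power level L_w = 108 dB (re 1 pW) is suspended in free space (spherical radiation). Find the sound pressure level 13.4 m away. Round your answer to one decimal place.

Free-field spherical radiation: L_p = L_w − 10·log₁₀(4π·r²), r = 13.4 m.
4π·r² = 2256 m², 10·log₁₀ of that is 33.534 dB.
L_p = 108 − 33.534 = 74.47 dB.

74.5 dB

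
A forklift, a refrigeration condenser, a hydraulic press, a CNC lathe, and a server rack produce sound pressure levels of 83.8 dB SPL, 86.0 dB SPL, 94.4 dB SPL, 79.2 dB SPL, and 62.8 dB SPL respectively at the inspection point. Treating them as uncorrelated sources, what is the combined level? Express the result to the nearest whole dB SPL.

For uncorrelated sources the intensities add, so convert each level to linear form, sum, and take 10·log₁₀ of the total.
Σ 10^(L/10) = 10^(83.8/10) + 10^(86.0/10) + 10^(94.4/10) + 10^(79.2/10) + 10^(62.8/10) = 3.477e+09.
L_total = 10·log₁₀(3.477e+09) = 95.41 dB SPL.

95 dB SPL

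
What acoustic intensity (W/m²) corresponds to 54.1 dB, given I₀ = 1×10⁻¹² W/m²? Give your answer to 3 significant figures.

2.57e-07 W/m²

I = I₀·10^(L/10) = 10⁻¹² × 10^(54.1/10) = 10^(-6.590).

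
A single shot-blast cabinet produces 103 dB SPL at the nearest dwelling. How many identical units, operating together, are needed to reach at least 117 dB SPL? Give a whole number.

26

The shortfall is 117 − 103 = 14.0 dB, and N units add 10·log₁₀ N, so need 10·log₁₀ N ≥ 14.0.
N ≥ 10^(14.0/10) = 25.119, so N = 26.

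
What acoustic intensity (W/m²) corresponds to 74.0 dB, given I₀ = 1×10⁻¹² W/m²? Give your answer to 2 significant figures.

I/I₀ = 10^(74.0/10) = 2.512e+07, so I = 2.512e+07 × 10⁻¹² W/m².

2.5e-05 W/m²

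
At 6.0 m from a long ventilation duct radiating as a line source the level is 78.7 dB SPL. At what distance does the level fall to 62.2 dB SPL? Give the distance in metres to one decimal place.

268.0 m

For a line source L₁ − L₂ = 10·log₁₀(r₂/r₁), so r₂ = r₁·10^((L₁−L₂)/10).
r₂ = 6.0·10^((78.7−62.2)/10) = 6.0·10^(16.5/10) = 268.01 m.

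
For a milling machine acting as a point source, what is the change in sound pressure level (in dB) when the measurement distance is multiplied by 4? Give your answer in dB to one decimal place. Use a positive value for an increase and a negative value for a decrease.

A point source loses 6 dB per doubling of distance; generally ΔL = −20·log₁₀(r₂/r₁).
ΔL = −20·log₁₀(4) = -12.04 dB.

-12.0 dB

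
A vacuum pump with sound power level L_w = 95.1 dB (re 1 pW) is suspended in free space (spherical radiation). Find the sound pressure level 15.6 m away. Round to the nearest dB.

60 dB

The power spreads over a sphere of area 4π·r², so L_p = L_w − 10·log₁₀(4π·r²).
4π·r² = 3058 m², 10·log₁₀ of that is 34.855 dB.
L_p = 95.1 − 34.855 = 60.25 dB.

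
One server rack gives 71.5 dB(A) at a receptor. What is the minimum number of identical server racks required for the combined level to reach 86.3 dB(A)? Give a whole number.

31

The shortfall is 86.3 − 71.5 = 14.8 dB, and N units add 10·log₁₀ N, so need 10·log₁₀ N ≥ 14.8.
N ≥ 10^(14.8/10) = 30.200, so N = 31.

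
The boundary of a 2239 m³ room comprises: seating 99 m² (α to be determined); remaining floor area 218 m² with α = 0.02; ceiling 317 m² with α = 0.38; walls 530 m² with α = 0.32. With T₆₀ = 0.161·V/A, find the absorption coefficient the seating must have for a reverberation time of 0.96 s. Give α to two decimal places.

Required total absorption A = 0.161·2239/0.96 = 375.50 m².
Absorption from the other surfaces = 218·0.02 + 317·0.38 + 530·0.32 = 294.42 m², so the seating must supply 81.08 m² over 99 m².
α = 81.08/99 = 0.819.

0.82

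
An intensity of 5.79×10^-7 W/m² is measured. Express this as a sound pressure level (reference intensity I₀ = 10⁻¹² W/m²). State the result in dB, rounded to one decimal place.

Dividing by I₀ shifts the exponent by 12: I/I₀ = 5.79×10^5.
L = 10·(0.7627 + 5) = 57.63 dB.

57.6 dB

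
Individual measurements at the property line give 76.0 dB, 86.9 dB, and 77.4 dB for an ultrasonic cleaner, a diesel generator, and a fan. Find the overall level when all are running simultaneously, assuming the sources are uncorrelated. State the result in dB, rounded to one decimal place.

87.7 dB

For uncorrelated sources the intensities add, so convert each level to linear form, sum, and take 10·log₁₀ of the total.
Σ 10^(L/10) = 10^(76.0/10) + 10^(86.9/10) + 10^(77.4/10) = 5.845e+08.
L_total = 10·log₁₀(5.845e+08) = 87.67 dB.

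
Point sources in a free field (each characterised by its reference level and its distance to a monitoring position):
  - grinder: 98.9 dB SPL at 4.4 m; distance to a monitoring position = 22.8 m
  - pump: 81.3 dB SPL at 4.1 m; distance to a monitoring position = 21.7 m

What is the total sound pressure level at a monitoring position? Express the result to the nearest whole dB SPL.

Apply inverse-square spreading to bring every level to the receiver, then sum 10^(L/10).
grinder: 98.9 − 20·log₁₀(22.8/4.4) = 98.9 − 14.29 = 84.61 dB SPL.
pump: 81.3 − 20·log₁₀(21.7/4.1) = 81.3 − 14.47 = 66.83 dB SPL.
Σ 10^(L/10) = 2.939e+08 → L_total = 10·log₁₀(2.939e+08) = 84.68 dB SPL.

85 dB SPL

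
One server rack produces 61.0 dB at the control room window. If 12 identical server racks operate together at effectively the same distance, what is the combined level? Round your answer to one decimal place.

N identical incoherent sources raise the level by 10·log₁₀ N.
L_total = 61.0 + 10·log₁₀(12) = 61.0 + 10.792 = 71.79 dB.

71.8 dB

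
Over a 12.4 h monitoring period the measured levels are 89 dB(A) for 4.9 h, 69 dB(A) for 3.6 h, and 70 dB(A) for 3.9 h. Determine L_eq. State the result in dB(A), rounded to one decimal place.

The energy average is taken in the linear domain: L_eq = 10·log₁₀[(Σ tᵢ·10^(Lᵢ/10))/T], T = 12.4 h.
Σ tᵢ·10^(Lᵢ/10) = 4.9·10^(89/10) + 3.6·10^(69/10) + 3.9·10^(70/10) = 3.960e+09.
L_eq = 10·log₁₀(3.960e+09/12.4) = 85.04 dB(A).

85.0 dB(A)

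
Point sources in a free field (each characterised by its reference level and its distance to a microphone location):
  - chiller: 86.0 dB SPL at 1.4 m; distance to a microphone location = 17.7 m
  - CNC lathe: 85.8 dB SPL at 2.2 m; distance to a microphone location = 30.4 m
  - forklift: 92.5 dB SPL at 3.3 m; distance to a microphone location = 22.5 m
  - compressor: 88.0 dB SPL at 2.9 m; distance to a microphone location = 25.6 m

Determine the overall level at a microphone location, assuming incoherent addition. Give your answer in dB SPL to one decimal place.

Apply inverse-square spreading to bring every level to the receiver, then sum 10^(L/10).
chiller: 86.0 − 20·log₁₀(17.7/1.4) = 86.0 − 22.04 = 63.96 dB SPL.
CNC lathe: 85.8 − 20·log₁₀(30.4/2.2) = 85.8 − 22.81 = 62.99 dB SPL.
forklift: 92.5 − 20·log₁₀(22.5/3.3) = 92.5 − 16.67 = 75.83 dB SPL.
compressor: 88.0 − 20·log₁₀(25.6/2.9) = 88.0 − 18.92 = 69.08 dB SPL.
Σ 10^(L/10) = 5.083e+07 → L_total = 10·log₁₀(5.083e+07) = 77.06 dB SPL.

77.1 dB SPL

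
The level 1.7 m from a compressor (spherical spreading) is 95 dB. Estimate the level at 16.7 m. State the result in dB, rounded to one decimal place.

For a point source, L₂ = L₁ − 20·log₁₀(r₂/r₁).
L₂ = 95 − 20·log₁₀(16.7/1.7) = 95 − 19.845 = 75.15 dB.

75.2 dB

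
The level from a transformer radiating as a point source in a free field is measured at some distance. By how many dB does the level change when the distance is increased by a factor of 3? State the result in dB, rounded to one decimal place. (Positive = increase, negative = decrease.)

A point source loses 6 dB per doubling of distance; generally ΔL = −20·log₁₀(r₂/r₁).
ΔL = −20·log₁₀(3) = -9.54 dB.

-9.5 dB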